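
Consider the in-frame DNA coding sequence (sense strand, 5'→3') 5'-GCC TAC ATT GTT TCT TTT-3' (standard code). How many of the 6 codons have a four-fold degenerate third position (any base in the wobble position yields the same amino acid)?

Codon 1 GCC (Ala): third position 4-fold.
Codon 2 TAC (Tyr): third position 2-fold.
Codon 3 ATT (Ile): third position 3-fold.
Codon 4 GTT (Val): third position 4-fold.
Codon 5 TCT (Ser): third position 4-fold.
Codon 6 TTT (Phe): third position 2-fold.
Four-fold degenerate third positions: 3.

3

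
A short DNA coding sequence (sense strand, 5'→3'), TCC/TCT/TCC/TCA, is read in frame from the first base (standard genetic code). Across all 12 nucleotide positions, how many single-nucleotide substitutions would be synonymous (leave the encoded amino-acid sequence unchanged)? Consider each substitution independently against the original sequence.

Codon 1 (TCC, Ser): 3 synonymous substitutions.
Codon 2 (TCT, Ser): 3 synonymous substitutions.
Codon 3 (TCC, Ser): 3 synonymous substitutions.
Codon 4 (TCA, Ser): 3 synonymous substitutions.
Total: 3 + 3 + 3 + 3 = 12.

12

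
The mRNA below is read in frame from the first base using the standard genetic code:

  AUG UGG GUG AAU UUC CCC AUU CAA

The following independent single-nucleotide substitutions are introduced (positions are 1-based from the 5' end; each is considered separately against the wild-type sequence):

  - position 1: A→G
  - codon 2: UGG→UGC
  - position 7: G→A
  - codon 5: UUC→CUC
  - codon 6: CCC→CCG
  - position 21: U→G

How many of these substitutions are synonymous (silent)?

1

Codon 1: AUG (Met) → GUG (Val) — missense.
Codon 2: UGG (Trp) → UGC (Cys) — missense.
Codon 3: GUG (Val) → AUG (Met) — missense.
Codon 5: UUC (Phe) → CUC (Leu) — missense.
Codon 6: CCC (Pro) → CCG (Pro) — synonymous.
Codon 7: AUU (Ile) → AUG (Met) — missense.
Synonymous: 1 of 6.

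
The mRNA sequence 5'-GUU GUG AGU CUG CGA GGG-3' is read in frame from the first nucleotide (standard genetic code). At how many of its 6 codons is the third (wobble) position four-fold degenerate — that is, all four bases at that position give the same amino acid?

5

Codon 1 GUU (Val): third position 4-fold.
Codon 2 GUG (Val): third position 4-fold.
Codon 3 AGU (Ser): third position 2-fold.
Codon 4 CUG (Leu): third position 4-fold.
Codon 5 CGA (Arg): third position 4-fold.
Codon 6 GGG (Gly): third position 4-fold.
Four-fold degenerate third positions: 5.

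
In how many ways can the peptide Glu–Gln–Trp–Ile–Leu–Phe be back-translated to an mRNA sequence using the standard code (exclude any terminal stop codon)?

144

Glu: 2 codons.
Gln: 2 codons.
Trp: 1 codon.
Ile: 3 codons.
Leu: 6 codons.
Phe: 2 codons.
2 × 2 × 1 × 3 × 6 × 2 = 144.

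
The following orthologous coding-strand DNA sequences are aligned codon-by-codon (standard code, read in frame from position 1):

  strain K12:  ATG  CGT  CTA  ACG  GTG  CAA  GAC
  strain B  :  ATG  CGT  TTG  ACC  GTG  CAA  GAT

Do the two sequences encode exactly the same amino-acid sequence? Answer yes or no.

Codon 1: ATG Met / ATG Met — identical.
Codon 2: CGT Arg / CGT Arg — identical.
Codon 3: CTA Leu / TTG Leu — synonymous.
Codon 4: ACG Thr / ACC Thr — synonymous.
Codon 5: GTG Val / GTG Val — identical.
Codon 6: CAA Gln / CAA Gln — identical.
Codon 7: GAC Asp / GAT Asp — synonymous.
Nonsynonymous differences: 0 → same protein.

yes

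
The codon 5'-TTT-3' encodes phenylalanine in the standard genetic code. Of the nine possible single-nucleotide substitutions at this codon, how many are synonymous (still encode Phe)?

1

Position 1: none → 0 synonymous.
Position 2: none → 0 synonymous.
Position 3: TTC → 1 synonymous.
Total: 0 + 0 + 1 = 1.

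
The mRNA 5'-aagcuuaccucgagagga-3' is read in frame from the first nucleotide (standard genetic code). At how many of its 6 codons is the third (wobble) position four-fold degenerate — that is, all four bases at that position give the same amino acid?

4

Codon 1 AAG (Lys): third position 2-fold.
Codon 2 CUU (Leu): third position 4-fold.
Codon 3 ACC (Thr): third position 4-fold.
Codon 4 UCG (Ser): third position 4-fold.
Codon 5 AGA (Arg): third position 2-fold.
Codon 6 GGA (Gly): third position 4-fold.
Four-fold degenerate third positions: 4.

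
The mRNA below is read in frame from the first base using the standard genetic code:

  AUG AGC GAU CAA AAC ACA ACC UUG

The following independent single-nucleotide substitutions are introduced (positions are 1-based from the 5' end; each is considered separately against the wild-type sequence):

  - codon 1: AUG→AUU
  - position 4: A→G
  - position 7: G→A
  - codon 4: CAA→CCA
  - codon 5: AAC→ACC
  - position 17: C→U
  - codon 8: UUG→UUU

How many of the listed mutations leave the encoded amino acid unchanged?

Codon 1: AUG (Met) → AUU (Ile) — missense.
Codon 2: AGC (Ser) → GGC (Gly) — missense.
Codon 3: GAU (Asp) → AAU (Asn) — missense.
Codon 4: CAA (Gln) → CCA (Pro) — missense.
Codon 5: AAC (Asn) → ACC (Thr) — missense.
Codon 6: ACA (Thr) → AUA (Ile) — missense.
Codon 8: UUG (Leu) → UUU (Phe) — missense.
Synonymous: 0 of 7.

0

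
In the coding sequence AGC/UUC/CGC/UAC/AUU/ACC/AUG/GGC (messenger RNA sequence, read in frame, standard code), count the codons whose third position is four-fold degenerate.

Codon 1 AGC (Ser): third position 2-fold.
Codon 2 UUC (Phe): third position 2-fold.
Codon 3 CGC (Arg): third position 4-fold.
Codon 4 UAC (Tyr): third position 2-fold.
Codon 5 AUU (Ile): third position 3-fold.
Codon 6 ACC (Thr): third position 4-fold.
Codon 7 AUG (Met): third position 1-fold.
Codon 8 GGC (Gly): third position 4-fold.
Four-fold degenerate third positions: 3.

3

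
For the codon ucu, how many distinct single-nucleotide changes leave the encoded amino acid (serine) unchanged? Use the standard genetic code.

3

Position 1: none → 0 synonymous.
Position 2: none → 0 synonymous.
Position 3: UCC, UCA, UCG → 3 synonymous.
Total: 0 + 0 + 3 = 3.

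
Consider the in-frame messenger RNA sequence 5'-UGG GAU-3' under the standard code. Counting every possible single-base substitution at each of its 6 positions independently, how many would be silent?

1

Codon 1 (UGG, Trp): 0 synonymous substitutions.
Codon 2 (GAU, Asp): 1 synonymous substitution.
Total: 0 + 1 = 1.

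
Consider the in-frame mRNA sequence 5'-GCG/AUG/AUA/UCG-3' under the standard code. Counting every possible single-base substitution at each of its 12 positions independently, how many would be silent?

8

Codon 1 (GCG, Ala): 3 synonymous substitutions.
Codon 2 (AUG, Met): 0 synonymous substitutions.
Codon 3 (AUA, Ile): 2 synonymous substitutions.
Codon 4 (UCG, Ser): 3 synonymous substitutions.
Total: 3 + 0 + 2 + 3 = 8.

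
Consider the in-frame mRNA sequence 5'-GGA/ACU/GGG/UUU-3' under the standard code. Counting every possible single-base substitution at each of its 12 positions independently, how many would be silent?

Codon 1 (GGA, Gly): 3 synonymous substitutions.
Codon 2 (ACU, Thr): 3 synonymous substitutions.
Codon 3 (GGG, Gly): 3 synonymous substitutions.
Codon 4 (UUU, Phe): 1 synonymous substitution.
Total: 3 + 3 + 3 + 1 = 10.

10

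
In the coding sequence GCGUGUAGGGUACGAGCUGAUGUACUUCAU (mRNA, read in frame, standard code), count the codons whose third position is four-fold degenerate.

6

Codon 1 GCG (Ala): third position 4-fold.
Codon 2 UGU (Cys): third position 2-fold.
Codon 3 AGG (Arg): third position 2-fold.
Codon 4 GUA (Val): third position 4-fold.
Codon 5 CGA (Arg): third position 4-fold.
Codon 6 GCU (Ala): third position 4-fold.
Codon 7 GAU (Asp): third position 2-fold.
Codon 8 GUA (Val): third position 4-fold.
Codon 9 CUU (Leu): third position 4-fold.
Codon 10 CAU (His): third position 2-fold.
Four-fold degenerate third positions: 6.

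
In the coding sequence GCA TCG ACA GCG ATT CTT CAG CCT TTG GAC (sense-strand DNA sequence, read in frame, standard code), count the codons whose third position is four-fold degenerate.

6

Codon 1 GCA (Ala): third position 4-fold.
Codon 2 TCG (Ser): third position 4-fold.
Codon 3 ACA (Thr): third position 4-fold.
Codon 4 GCG (Ala): third position 4-fold.
Codon 5 ATT (Ile): third position 3-fold.
Codon 6 CTT (Leu): third position 4-fold.
Codon 7 CAG (Gln): third position 2-fold.
Codon 8 CCT (Pro): third position 4-fold.
Codon 9 TTG (Leu): third position 2-fold.
Codon 10 GAC (Asp): third position 2-fold.
Four-fold degenerate third positions: 6.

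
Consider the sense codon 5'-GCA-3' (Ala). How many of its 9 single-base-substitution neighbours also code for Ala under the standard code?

Position 1: none → 0 synonymous.
Position 2: none → 0 synonymous.
Position 3: GCT, GCC, GCG → 3 synonymous.
Total: 0 + 0 + 3 = 3.

3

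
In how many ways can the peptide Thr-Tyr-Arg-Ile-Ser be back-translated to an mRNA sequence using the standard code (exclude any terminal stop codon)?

Thr: 4 codons.
Tyr: 2 codons.
Arg: 6 codons.
Ile: 3 codons.
Ser: 6 codons.
4 × 2 × 6 × 3 × 6 = 864.

864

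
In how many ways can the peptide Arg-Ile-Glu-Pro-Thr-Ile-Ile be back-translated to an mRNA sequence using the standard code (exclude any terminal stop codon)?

Arg: 6 codons.
Ile: 3 codons.
Glu: 2 codons.
Pro: 4 codons.
Thr: 4 codons.
Ile: 3 codons.
Ile: 3 codons.
6 × 3 × 2 × 4 × 4 × 3 × 3 = 5184.

5184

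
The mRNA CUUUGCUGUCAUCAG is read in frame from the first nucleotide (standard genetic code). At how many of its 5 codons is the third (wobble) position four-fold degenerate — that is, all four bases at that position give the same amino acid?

1

Codon 1 CUU (Leu): third position 4-fold.
Codon 2 UGC (Cys): third position 2-fold.
Codon 3 UGU (Cys): third position 2-fold.
Codon 4 CAU (His): third position 2-fold.
Codon 5 CAG (Gln): third position 2-fold.
Four-fold degenerate third positions: 1.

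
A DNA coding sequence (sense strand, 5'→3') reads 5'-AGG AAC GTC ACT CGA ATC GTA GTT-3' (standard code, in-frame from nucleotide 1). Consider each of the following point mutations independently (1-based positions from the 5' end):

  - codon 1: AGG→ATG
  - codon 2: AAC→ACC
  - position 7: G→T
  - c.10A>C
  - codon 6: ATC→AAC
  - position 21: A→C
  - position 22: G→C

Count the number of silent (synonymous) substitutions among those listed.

1

Codon 1: AGG (Arg) → ATG (Met) — missense.
Codon 2: AAC (Asn) → ACC (Thr) — missense.
Codon 3: GTC (Val) → TTC (Phe) — missense.
Codon 4: ACT (Thr) → CCT (Pro) — missense.
Codon 6: ATC (Ile) → AAC (Asn) — missense.
Codon 7: GTA (Val) → GTC (Val) — synonymous.
Codon 8: GTT (Val) → CTT (Leu) — missense.
Synonymous: 1 of 7.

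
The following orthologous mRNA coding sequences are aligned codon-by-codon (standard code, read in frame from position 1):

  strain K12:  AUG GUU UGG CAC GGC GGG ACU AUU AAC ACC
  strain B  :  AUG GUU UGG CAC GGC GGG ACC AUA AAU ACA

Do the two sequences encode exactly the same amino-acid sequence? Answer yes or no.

Codon 1: AUG Met / AUG Met — identical.
Codon 2: GUU Val / GUU Val — identical.
Codon 3: UGG Trp / UGG Trp — identical.
Codon 4: CAC His / CAC His — identical.
Codon 5: GGC Gly / GGC Gly — identical.
Codon 6: GGG Gly / GGG Gly — identical.
Codon 7: ACU Thr / ACC Thr — synonymous.
Codon 8: AUU Ile / AUA Ile — synonymous.
Codon 9: AAC Asn / AAU Asn — synonymous.
Codon 10: ACC Thr / ACA Thr — synonymous.
Nonsynonymous differences: 0 → same protein.

yes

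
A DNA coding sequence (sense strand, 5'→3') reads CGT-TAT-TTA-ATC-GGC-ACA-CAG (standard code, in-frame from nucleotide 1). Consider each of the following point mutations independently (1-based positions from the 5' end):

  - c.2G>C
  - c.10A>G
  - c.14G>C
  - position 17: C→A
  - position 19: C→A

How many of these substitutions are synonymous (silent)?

0

Codon 1: CGT (Arg) → CCT (Pro) — missense.
Codon 4: ATC (Ile) → GTC (Val) — missense.
Codon 5: GGC (Gly) → GCC (Ala) — missense.
Codon 6: ACA (Thr) → AAA (Lys) — missense.
Codon 7: CAG (Gln) → AAG (Lys) — missense.
Synonymous: 0 of 5.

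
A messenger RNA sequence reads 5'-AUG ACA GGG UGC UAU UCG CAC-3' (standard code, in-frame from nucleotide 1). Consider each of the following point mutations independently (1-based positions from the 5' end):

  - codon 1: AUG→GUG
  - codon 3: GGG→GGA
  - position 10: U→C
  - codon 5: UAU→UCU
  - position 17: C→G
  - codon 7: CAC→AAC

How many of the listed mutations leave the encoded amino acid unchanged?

1

Codon 1: AUG (Met) → GUG (Val) — missense.
Codon 3: GGG (Gly) → GGA (Gly) — synonymous.
Codon 4: UGC (Cys) → CGC (Arg) — missense.
Codon 5: UAU (Tyr) → UCU (Ser) — missense.
Codon 6: UCG (Ser) → UGG (Trp) — missense.
Codon 7: CAC (His) → AAC (Asn) — missense.
Synonymous: 1 of 6.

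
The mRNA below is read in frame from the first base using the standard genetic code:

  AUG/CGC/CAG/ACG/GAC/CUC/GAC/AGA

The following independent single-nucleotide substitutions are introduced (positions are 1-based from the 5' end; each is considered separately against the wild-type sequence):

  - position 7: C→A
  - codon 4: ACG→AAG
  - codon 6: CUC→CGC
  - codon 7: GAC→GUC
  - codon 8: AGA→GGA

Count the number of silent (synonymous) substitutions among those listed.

0

Codon 3: CAG (Gln) → AAG (Lys) — missense.
Codon 4: ACG (Thr) → AAG (Lys) — missense.
Codon 6: CUC (Leu) → CGC (Arg) — missense.
Codon 7: GAC (Asp) → GUC (Val) — missense.
Codon 8: AGA (Arg) → GGA (Gly) — missense.
Synonymous: 0 of 5.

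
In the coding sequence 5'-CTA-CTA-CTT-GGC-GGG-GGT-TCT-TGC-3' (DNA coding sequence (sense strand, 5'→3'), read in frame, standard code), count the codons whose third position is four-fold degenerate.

Codon 1 CTA (Leu): third position 4-fold.
Codon 2 CTA (Leu): third position 4-fold.
Codon 3 CTT (Leu): third position 4-fold.
Codon 4 GGC (Gly): third position 4-fold.
Codon 5 GGG (Gly): third position 4-fold.
Codon 6 GGT (Gly): third position 4-fold.
Codon 7 TCT (Ser): third position 4-fold.
Codon 8 TGC (Cys): third position 2-fold.
Four-fold degenerate third positions: 7.

7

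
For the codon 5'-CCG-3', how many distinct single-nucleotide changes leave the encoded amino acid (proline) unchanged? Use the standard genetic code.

Position 1: none → 0 synonymous.
Position 2: none → 0 synonymous.
Position 3: CCT, CCC, CCA → 3 synonymous.
Total: 0 + 0 + 3 = 3.

3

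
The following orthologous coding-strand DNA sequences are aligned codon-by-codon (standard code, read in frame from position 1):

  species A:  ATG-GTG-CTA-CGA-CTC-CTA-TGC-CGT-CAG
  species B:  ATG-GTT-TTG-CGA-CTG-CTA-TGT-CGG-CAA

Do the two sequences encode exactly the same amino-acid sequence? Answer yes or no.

Codon 1: ATG Met / ATG Met — identical.
Codon 2: GTG Val / GTT Val — synonymous.
Codon 3: CTA Leu / TTG Leu — synonymous.
Codon 4: CGA Arg / CGA Arg — identical.
Codon 5: CTC Leu / CTG Leu — synonymous.
Codon 6: CTA Leu / CTA Leu — identical.
Codon 7: TGC Cys / TGT Cys — synonymous.
Codon 8: CGT Arg / CGG Arg — synonymous.
Codon 9: CAG Gln / CAA Gln — synonymous.
Nonsynonymous differences: 0 → same protein.

yes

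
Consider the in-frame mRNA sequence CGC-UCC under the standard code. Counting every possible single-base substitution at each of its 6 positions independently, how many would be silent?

Codon 1 (CGC, Arg): 3 synonymous substitutions.
Codon 2 (UCC, Ser): 3 synonymous substitutions.
Total: 3 + 3 = 6.

6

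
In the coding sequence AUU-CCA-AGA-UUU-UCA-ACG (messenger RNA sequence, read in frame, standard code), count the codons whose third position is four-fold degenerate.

3

Codon 1 AUU (Ile): third position 3-fold.
Codon 2 CCA (Pro): third position 4-fold.
Codon 3 AGA (Arg): third position 2-fold.
Codon 4 UUU (Phe): third position 2-fold.
Codon 5 UCA (Ser): third position 4-fold.
Codon 6 ACG (Thr): third position 4-fold.
Four-fold degenerate third positions: 3.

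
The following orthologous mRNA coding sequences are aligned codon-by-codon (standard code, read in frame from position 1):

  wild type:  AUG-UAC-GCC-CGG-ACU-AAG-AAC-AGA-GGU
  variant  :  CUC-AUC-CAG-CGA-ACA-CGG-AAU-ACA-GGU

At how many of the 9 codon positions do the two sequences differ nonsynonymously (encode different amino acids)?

Codon 1: AUG Met / CUC Leu — nonsynonymous.
Codon 2: UAC Tyr / AUC Ile — nonsynonymous.
Codon 3: GCC Ala / CAG Gln — nonsynonymous.
Codon 4: CGG Arg / CGA Arg — synonymous.
Codon 5: ACU Thr / ACA Thr — synonymous.
Codon 6: AAG Lys / CGG Arg — nonsynonymous.
Codon 7: AAC Asn / AAU Asn — synonymous.
Codon 8: AGA Arg / ACA Thr — nonsynonymous.
Codon 9: GGU Gly / GGU Gly — identical.
Nonsynonymous differences: 5.

5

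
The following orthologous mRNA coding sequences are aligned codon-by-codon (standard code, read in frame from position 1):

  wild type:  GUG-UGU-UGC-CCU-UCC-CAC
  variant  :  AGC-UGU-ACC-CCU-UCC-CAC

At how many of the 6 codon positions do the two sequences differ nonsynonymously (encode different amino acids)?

2

Codon 1: GUG Val / AGC Ser — nonsynonymous.
Codon 2: UGU Cys / UGU Cys — identical.
Codon 3: UGC Cys / ACC Thr — nonsynonymous.
Codon 4: CCU Pro / CCU Pro — identical.
Codon 5: UCC Ser / UCC Ser — identical.
Codon 6: CAC His / CAC His — identical.
Nonsynonymous differences: 2.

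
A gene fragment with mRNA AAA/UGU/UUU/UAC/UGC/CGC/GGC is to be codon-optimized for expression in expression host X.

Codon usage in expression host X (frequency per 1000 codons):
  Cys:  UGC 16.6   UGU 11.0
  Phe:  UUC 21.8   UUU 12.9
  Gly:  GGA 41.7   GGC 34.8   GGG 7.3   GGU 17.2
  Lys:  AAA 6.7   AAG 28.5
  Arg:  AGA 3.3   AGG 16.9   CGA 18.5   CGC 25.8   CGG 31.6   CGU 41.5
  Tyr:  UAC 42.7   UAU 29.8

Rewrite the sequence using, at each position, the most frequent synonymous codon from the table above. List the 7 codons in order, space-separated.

Codon 1 (Lys): best is AAG at 28.5.
Codon 2 (Cys): best is UGC at 16.6.
Codon 3 (Phe): best is UUC at 21.8.
Codon 4 (Tyr): best is UAC at 42.7.
Codon 5 (Cys): best is UGC at 16.6.
Codon 6 (Arg): best is CGU at 41.5.
Codon 7 (Gly): best is GGA at 41.7.

AAG UGC UUC UAC UGC CGU GGA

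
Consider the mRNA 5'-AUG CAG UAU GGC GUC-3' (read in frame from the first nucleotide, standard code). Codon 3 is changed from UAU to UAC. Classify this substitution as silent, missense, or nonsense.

silent

Position 9 falls in codon 3: UAU → Tyr.
After the substitution the codon is UAC → Tyr.
Both encode Tyr, so the change is synonymous.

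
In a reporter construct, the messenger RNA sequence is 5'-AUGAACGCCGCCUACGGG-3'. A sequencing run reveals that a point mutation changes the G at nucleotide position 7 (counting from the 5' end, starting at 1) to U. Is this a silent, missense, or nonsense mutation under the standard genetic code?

missense

Position 7 falls in codon 3: GCC → Ala.
After the substitution the codon is UCC → Ser.
Ala ≠ Ser, so this is a missense mutation.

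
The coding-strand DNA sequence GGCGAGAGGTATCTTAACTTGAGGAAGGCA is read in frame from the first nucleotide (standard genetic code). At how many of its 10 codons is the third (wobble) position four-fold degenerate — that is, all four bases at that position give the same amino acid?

Codon 1 GGC (Gly): third position 4-fold.
Codon 2 GAG (Glu): third position 2-fold.
Codon 3 AGG (Arg): third position 2-fold.
Codon 4 TAT (Tyr): third position 2-fold.
Codon 5 CTT (Leu): third position 4-fold.
Codon 6 AAC (Asn): third position 2-fold.
Codon 7 TTG (Leu): third position 2-fold.
Codon 8 AGG (Arg): third position 2-fold.
Codon 9 AAG (Lys): third position 2-fold.
Codon 10 GCA (Ala): third position 4-fold.
Four-fold degenerate third positions: 3.

3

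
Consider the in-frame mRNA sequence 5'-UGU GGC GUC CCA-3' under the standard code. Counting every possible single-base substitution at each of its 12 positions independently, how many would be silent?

10

Codon 1 (UGU, Cys): 1 synonymous substitution.
Codon 2 (GGC, Gly): 3 synonymous substitutions.
Codon 3 (GUC, Val): 3 synonymous substitutions.
Codon 4 (CCA, Pro): 3 synonymous substitutions.
Total: 1 + 3 + 3 + 3 = 10.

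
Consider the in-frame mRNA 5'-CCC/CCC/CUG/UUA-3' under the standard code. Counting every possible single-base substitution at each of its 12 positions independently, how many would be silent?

12

Codon 1 (CCC, Pro): 3 synonymous substitutions.
Codon 2 (CCC, Pro): 3 synonymous substitutions.
Codon 3 (CUG, Leu): 4 synonymous substitutions.
Codon 4 (UUA, Leu): 2 synonymous substitutions.
Total: 3 + 3 + 4 + 2 = 12.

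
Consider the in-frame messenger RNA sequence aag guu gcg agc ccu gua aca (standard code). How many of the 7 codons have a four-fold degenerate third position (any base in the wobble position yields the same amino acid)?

Codon 1 AAG (Lys): third position 2-fold.
Codon 2 GUU (Val): third position 4-fold.
Codon 3 GCG (Ala): third position 4-fold.
Codon 4 AGC (Ser): third position 2-fold.
Codon 5 CCU (Pro): third position 4-fold.
Codon 6 GUA (Val): third position 4-fold.
Codon 7 ACA (Thr): third position 4-fold.
Four-fold degenerate third positions: 5.

5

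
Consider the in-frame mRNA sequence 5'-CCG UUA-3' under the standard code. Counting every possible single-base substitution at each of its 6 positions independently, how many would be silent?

5

Codon 1 (CCG, Pro): 3 synonymous substitutions.
Codon 2 (UUA, Leu): 2 synonymous substitutions.
Total: 3 + 2 = 5.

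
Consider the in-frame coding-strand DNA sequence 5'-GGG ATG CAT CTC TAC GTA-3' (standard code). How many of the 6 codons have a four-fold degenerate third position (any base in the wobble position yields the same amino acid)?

3

Codon 1 GGG (Gly): third position 4-fold.
Codon 2 ATG (Met): third position 1-fold.
Codon 3 CAT (His): third position 2-fold.
Codon 4 CTC (Leu): third position 4-fold.
Codon 5 TAC (Tyr): third position 2-fold.
Codon 6 GTA (Val): third position 4-fold.
Four-fold degenerate third positions: 3.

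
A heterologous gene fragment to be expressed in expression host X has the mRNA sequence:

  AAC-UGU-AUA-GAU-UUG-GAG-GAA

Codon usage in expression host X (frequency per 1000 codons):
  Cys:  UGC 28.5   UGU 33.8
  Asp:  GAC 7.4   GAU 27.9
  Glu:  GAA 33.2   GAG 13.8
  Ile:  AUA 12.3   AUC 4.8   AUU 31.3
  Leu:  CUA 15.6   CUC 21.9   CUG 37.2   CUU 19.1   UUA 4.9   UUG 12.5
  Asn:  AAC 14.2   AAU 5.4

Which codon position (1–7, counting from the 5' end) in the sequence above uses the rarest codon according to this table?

Codon 1 AAC (Asn): 14.2 per 1000.
Codon 2 UGU (Cys): 33.8 per 1000.
Codon 3 AUA (Ile): 12.3 per 1000.
Codon 4 GAU (Asp): 27.9 per 1000.
Codon 5 UUG (Leu): 12.5 per 1000.
Codon 6 GAG (Glu): 13.8 per 1000.
Codon 7 GAA (Glu): 33.2 per 1000.
Lowest frequency is 12.3 at codon 3.

3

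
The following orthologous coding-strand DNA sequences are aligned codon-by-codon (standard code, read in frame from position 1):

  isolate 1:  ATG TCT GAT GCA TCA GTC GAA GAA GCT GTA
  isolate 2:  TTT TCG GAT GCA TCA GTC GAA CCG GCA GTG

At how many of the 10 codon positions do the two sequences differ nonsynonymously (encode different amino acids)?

Codon 1: ATG Met / TTT Phe — nonsynonymous.
Codon 2: TCT Ser / TCG Ser — synonymous.
Codon 3: GAT Asp / GAT Asp — identical.
Codon 4: GCA Ala / GCA Ala — identical.
Codon 5: TCA Ser / TCA Ser — identical.
Codon 6: GTC Val / GTC Val — identical.
Codon 7: GAA Glu / GAA Glu — identical.
Codon 8: GAA Glu / CCG Pro — nonsynonymous.
Codon 9: GCT Ala / GCA Ala — synonymous.
Codon 10: GTA Val / GTG Val — synonymous.
Nonsynonymous differences: 2.

2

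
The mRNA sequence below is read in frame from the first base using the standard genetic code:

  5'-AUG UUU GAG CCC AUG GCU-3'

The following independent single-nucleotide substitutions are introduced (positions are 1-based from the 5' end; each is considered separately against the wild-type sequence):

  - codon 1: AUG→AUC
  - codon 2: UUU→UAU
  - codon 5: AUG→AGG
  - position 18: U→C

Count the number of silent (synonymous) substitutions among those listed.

1

Codon 1: AUG (Met) → AUC (Ile) — missense.
Codon 2: UUU (Phe) → UAU (Tyr) — missense.
Codon 5: AUG (Met) → AGG (Arg) — missense.
Codon 6: GCU (Ala) → GCC (Ala) — synonymous.
Synonymous: 1 of 4.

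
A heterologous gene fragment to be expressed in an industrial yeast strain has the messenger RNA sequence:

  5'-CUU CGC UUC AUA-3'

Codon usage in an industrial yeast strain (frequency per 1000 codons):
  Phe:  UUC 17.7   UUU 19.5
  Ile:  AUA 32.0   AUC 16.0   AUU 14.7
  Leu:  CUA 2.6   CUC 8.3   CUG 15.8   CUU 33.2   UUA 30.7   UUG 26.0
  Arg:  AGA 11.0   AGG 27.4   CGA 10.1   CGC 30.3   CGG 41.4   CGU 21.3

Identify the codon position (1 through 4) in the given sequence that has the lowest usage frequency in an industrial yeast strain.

3

Codon 1 CUU (Leu): 33.2 per 1000.
Codon 2 CGC (Arg): 30.3 per 1000.
Codon 3 UUC (Phe): 17.7 per 1000.
Codon 4 AUA (Ile): 32.0 per 1000.
Lowest frequency is 17.7 at codon 3.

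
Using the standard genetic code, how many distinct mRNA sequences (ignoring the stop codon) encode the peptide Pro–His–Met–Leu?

48

Pro: 4 codons.
His: 2 codons.
Met: 1 codon.
Leu: 6 codons.
4 × 2 × 1 × 6 = 48.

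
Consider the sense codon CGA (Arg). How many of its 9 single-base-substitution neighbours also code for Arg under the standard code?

Position 1: AGA → 1 synonymous.
Position 2: none → 0 synonymous.
Position 3: CGU, CGC, CGG → 3 synonymous.
Total: 1 + 0 + 3 = 4.

4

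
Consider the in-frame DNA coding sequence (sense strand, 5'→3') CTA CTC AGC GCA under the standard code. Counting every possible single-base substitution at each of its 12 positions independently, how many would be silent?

11

Codon 1 (CTA, Leu): 4 synonymous substitutions.
Codon 2 (CTC, Leu): 3 synonymous substitutions.
Codon 3 (AGC, Ser): 1 synonymous substitution.
Codon 4 (GCA, Ala): 3 synonymous substitutions.
Total: 4 + 3 + 1 + 3 = 11.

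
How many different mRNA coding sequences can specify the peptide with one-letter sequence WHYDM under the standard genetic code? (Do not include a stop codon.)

8

Trp: 1 codon.
His: 2 codons.
Tyr: 2 codons.
Asp: 2 codons.
Met: 1 codon.
1 × 2 × 2 × 2 × 1 = 8.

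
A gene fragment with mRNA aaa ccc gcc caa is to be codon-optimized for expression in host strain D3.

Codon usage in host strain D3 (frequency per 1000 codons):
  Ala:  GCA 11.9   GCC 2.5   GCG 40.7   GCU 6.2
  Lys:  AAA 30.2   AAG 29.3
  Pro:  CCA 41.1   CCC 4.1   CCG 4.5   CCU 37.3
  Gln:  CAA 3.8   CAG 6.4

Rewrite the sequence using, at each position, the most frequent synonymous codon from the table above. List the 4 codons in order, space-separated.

AAA CCA GCG CAG

Codon 1 (Lys): best is AAA at 30.2.
Codon 2 (Pro): best is CCA at 41.1.
Codon 3 (Ala): best is GCG at 40.7.
Codon 4 (Gln): best is CAG at 6.4.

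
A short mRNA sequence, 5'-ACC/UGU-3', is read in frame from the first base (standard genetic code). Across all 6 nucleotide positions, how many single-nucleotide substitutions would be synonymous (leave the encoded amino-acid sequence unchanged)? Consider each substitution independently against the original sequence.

4

Codon 1 (ACC, Thr): 3 synonymous substitutions.
Codon 2 (UGU, Cys): 1 synonymous substitution.
Total: 3 + 1 = 4.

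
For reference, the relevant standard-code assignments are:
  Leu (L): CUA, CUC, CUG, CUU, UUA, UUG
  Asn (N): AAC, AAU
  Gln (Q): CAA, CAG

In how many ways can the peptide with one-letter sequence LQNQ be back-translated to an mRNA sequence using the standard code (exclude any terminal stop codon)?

48

Leu: 6 codons.
Gln: 2 codons.
Asn: 2 codons.
Gln: 2 codons.
6 × 2 × 2 × 2 = 48.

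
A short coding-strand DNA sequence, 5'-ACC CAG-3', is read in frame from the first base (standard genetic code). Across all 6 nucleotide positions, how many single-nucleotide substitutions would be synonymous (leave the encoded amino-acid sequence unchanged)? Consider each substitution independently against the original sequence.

4

Codon 1 (ACC, Thr): 3 synonymous substitutions.
Codon 2 (CAG, Gln): 1 synonymous substitution.
Total: 3 + 1 = 4.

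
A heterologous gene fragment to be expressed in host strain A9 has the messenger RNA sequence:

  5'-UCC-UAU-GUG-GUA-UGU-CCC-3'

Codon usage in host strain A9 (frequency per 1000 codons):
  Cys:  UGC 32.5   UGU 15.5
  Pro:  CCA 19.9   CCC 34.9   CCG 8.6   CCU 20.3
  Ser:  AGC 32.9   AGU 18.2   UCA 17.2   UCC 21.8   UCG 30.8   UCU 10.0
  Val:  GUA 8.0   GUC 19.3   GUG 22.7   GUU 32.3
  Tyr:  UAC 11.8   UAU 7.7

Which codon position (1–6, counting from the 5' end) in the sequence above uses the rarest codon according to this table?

2

Codon 1 UCC (Ser): 21.8 per 1000.
Codon 2 UAU (Tyr): 7.7 per 1000.
Codon 3 GUG (Val): 22.7 per 1000.
Codon 4 GUA (Val): 8.0 per 1000.
Codon 5 UGU (Cys): 15.5 per 1000.
Codon 6 CCC (Pro): 34.9 per 1000.
Lowest frequency is 7.7 at codon 2.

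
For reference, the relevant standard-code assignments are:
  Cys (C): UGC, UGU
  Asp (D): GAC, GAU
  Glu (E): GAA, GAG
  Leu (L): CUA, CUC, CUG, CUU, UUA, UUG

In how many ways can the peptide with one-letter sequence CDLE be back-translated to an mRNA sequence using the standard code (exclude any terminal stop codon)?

48

Cys: 2 codons.
Asp: 2 codons.
Leu: 6 codons.
Glu: 2 codons.
2 × 2 × 6 × 2 = 48.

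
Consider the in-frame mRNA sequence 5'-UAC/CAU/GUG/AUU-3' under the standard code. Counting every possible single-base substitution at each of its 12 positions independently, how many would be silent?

Codon 1 (UAC, Tyr): 1 synonymous substitution.
Codon 2 (CAU, His): 1 synonymous substitution.
Codon 3 (GUG, Val): 3 synonymous substitutions.
Codon 4 (AUU, Ile): 2 synonymous substitutions.
Total: 1 + 1 + 3 + 2 = 7.

7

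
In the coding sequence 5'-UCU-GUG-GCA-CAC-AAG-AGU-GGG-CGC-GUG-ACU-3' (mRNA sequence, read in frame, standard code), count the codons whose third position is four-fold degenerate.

7

Codon 1 UCU (Ser): third position 4-fold.
Codon 2 GUG (Val): third position 4-fold.
Codon 3 GCA (Ala): third position 4-fold.
Codon 4 CAC (His): third position 2-fold.
Codon 5 AAG (Lys): third position 2-fold.
Codon 6 AGU (Ser): third position 2-fold.
Codon 7 GGG (Gly): third position 4-fold.
Codon 8 CGC (Arg): third position 4-fold.
Codon 9 GUG (Val): third position 4-fold.
Codon 10 ACU (Thr): third position 4-fold.
Four-fold degenerate third positions: 7.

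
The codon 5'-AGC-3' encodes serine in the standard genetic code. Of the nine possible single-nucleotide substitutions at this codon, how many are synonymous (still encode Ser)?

Position 1: none → 0 synonymous.
Position 2: none → 0 synonymous.
Position 3: AGT → 1 synonymous.
Total: 0 + 0 + 1 = 1.

1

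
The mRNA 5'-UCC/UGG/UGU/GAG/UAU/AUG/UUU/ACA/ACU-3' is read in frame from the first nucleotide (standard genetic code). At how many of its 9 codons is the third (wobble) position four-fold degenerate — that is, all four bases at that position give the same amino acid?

3

Codon 1 UCC (Ser): third position 4-fold.
Codon 2 UGG (Trp): third position 1-fold.
Codon 3 UGU (Cys): third position 2-fold.
Codon 4 GAG (Glu): third position 2-fold.
Codon 5 UAU (Tyr): third position 2-fold.
Codon 6 AUG (Met): third position 1-fold.
Codon 7 UUU (Phe): third position 2-fold.
Codon 8 ACA (Thr): third position 4-fold.
Codon 9 ACU (Thr): third position 4-fold.
Four-fold degenerate third positions: 3.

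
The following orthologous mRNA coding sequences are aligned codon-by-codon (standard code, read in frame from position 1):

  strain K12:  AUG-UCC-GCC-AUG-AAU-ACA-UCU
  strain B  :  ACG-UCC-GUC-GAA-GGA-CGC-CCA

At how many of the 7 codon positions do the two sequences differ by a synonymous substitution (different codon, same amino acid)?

Codon 1: AUG Met / ACG Thr — nonsynonymous.
Codon 2: UCC Ser / UCC Ser — identical.
Codon 3: GCC Ala / GUC Val — nonsynonymous.
Codon 4: AUG Met / GAA Glu — nonsynonymous.
Codon 5: AAU Asn / GGA Gly — nonsynonymous.
Codon 6: ACA Thr / CGC Arg — nonsynonymous.
Codon 7: UCU Ser / CCA Pro — nonsynonymous.
Synonymous differences: 0.

0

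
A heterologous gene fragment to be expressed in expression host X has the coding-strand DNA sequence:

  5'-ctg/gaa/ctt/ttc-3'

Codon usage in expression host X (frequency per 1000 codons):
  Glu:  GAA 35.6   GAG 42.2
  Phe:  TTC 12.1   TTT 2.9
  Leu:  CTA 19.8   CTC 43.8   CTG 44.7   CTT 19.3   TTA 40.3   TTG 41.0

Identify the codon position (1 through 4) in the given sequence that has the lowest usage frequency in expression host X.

Codon 1 CTG (Leu): 44.7 per 1000.
Codon 2 GAA (Glu): 35.6 per 1000.
Codon 3 CTT (Leu): 19.3 per 1000.
Codon 4 TTC (Phe): 12.1 per 1000.
Lowest frequency is 12.1 at codon 4.

4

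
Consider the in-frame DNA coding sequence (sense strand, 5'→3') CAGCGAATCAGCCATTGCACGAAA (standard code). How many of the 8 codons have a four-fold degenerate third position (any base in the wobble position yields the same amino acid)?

2

Codon 1 CAG (Gln): third position 2-fold.
Codon 2 CGA (Arg): third position 4-fold.
Codon 3 ATC (Ile): third position 3-fold.
Codon 4 AGC (Ser): third position 2-fold.
Codon 5 CAT (His): third position 2-fold.
Codon 6 TGC (Cys): third position 2-fold.
Codon 7 ACG (Thr): third position 4-fold.
Codon 8 AAA (Lys): third position 2-fold.
Four-fold degenerate third positions: 2.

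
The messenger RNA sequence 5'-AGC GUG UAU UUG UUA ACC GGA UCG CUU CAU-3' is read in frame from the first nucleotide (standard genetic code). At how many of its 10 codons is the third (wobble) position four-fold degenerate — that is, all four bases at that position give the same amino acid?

5

Codon 1 AGC (Ser): third position 2-fold.
Codon 2 GUG (Val): third position 4-fold.
Codon 3 UAU (Tyr): third position 2-fold.
Codon 4 UUG (Leu): third position 2-fold.
Codon 5 UUA (Leu): third position 2-fold.
Codon 6 ACC (Thr): third position 4-fold.
Codon 7 GGA (Gly): third position 4-fold.
Codon 8 UCG (Ser): third position 4-fold.
Codon 9 CUU (Leu): third position 4-fold.
Codon 10 CAU (His): third position 2-fold.
Four-fold degenerate third positions: 5.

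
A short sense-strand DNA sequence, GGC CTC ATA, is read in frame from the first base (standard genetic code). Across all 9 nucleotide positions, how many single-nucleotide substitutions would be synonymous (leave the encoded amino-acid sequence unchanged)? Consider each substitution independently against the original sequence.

8

Codon 1 (GGC, Gly): 3 synonymous substitutions.
Codon 2 (CTC, Leu): 3 synonymous substitutions.
Codon 3 (ATA, Ile): 2 synonymous substitutions.
Total: 3 + 3 + 2 = 8.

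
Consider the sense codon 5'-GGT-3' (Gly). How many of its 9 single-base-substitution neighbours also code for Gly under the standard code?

Position 1: none → 0 synonymous.
Position 2: none → 0 synonymous.
Position 3: GGC, GGA, GGG → 3 synonymous.
Total: 0 + 0 + 3 = 3.

3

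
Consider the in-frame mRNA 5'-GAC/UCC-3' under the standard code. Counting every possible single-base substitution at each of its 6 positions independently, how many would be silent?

4

Codon 1 (GAC, Asp): 1 synonymous substitution.
Codon 2 (UCC, Ser): 3 synonymous substitutions.
Total: 1 + 3 = 4.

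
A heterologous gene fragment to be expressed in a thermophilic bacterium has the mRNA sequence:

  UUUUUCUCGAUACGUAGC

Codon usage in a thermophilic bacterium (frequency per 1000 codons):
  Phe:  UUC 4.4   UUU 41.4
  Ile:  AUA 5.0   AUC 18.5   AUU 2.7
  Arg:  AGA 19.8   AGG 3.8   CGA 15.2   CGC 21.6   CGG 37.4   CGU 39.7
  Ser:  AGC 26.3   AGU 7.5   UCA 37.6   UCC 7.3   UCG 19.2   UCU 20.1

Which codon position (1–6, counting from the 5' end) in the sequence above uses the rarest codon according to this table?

Codon 1 UUU (Phe): 41.4 per 1000.
Codon 2 UUC (Phe): 4.4 per 1000.
Codon 3 UCG (Ser): 19.2 per 1000.
Codon 4 AUA (Ile): 5.0 per 1000.
Codon 5 CGU (Arg): 39.7 per 1000.
Codon 6 AGC (Ser): 26.3 per 1000.
Lowest frequency is 4.4 at codon 2.

2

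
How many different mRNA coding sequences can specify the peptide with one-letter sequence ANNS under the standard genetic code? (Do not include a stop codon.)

96

Ala: 4 codons.
Asn: 2 codons.
Asn: 2 codons.
Ser: 6 codons.
4 × 2 × 2 × 6 = 96.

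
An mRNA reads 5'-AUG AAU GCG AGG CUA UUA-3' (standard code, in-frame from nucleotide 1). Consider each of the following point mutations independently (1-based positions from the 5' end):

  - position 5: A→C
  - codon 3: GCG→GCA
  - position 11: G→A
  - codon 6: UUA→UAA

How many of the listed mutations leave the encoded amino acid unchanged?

Codon 2: AAU (Asn) → ACU (Thr) — missense.
Codon 3: GCG (Ala) → GCA (Ala) — synonymous.
Codon 4: AGG (Arg) → AAG (Lys) — missense.
Codon 6: UUA (Leu) → UAA (Stop) — nonsense.
Synonymous: 1 of 4.

1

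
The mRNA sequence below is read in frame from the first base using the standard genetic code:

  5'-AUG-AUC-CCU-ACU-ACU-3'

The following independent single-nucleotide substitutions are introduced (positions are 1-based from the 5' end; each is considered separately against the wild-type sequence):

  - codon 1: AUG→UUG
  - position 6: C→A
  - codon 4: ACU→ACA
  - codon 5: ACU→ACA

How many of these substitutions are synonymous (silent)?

3

Codon 1: AUG (Met) → UUG (Leu) — missense.
Codon 2: AUC (Ile) → AUA (Ile) — synonymous.
Codon 4: ACU (Thr) → ACA (Thr) — synonymous.
Codon 5: ACU (Thr) → ACA (Thr) — synonymous.
Synonymous: 3 of 4.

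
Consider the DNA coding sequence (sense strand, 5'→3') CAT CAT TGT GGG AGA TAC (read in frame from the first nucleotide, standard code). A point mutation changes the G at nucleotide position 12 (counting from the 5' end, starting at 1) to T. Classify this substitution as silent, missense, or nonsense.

Position 12 falls in codon 4: GGG → Gly.
After the substitution the codon is GGT → Gly.
Both encode Gly, so the change is synonymous.

silent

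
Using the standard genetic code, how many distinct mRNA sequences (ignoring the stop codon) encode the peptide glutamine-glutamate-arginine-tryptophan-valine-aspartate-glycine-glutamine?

1536

Gln: 2 codons.
Glu: 2 codons.
Arg: 6 codons.
Trp: 1 codon.
Val: 4 codons.
Asp: 2 codons.
Gly: 4 codons.
Gln: 2 codons.
2 × 2 × 6 × 1 × 4 × 2 × 4 × 2 = 1536.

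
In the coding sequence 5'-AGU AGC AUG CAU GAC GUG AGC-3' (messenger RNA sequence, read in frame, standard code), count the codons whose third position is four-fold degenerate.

Codon 1 AGU (Ser): third position 2-fold.
Codon 2 AGC (Ser): third position 2-fold.
Codon 3 AUG (Met): third position 1-fold.
Codon 4 CAU (His): third position 2-fold.
Codon 5 GAC (Asp): third position 2-fold.
Codon 6 GUG (Val): third position 4-fold.
Codon 7 AGC (Ser): third position 2-fold.
Four-fold degenerate third positions: 1.

1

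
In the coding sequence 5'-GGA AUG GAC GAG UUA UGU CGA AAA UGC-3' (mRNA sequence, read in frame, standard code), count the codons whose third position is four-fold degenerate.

2

Codon 1 GGA (Gly): third position 4-fold.
Codon 2 AUG (Met): third position 1-fold.
Codon 3 GAC (Asp): third position 2-fold.
Codon 4 GAG (Glu): third position 2-fold.
Codon 5 UUA (Leu): third position 2-fold.
Codon 6 UGU (Cys): third position 2-fold.
Codon 7 CGA (Arg): third position 4-fold.
Codon 8 AAA (Lys): third position 2-fold.
Codon 9 UGC (Cys): third position 2-fold.
Four-fold degenerate third positions: 2.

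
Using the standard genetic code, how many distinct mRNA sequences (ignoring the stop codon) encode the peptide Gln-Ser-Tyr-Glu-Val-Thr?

Gln: 2 codons.
Ser: 6 codons.
Tyr: 2 codons.
Glu: 2 codons.
Val: 4 codons.
Thr: 4 codons.
2 × 6 × 2 × 2 × 4 × 4 = 768.

768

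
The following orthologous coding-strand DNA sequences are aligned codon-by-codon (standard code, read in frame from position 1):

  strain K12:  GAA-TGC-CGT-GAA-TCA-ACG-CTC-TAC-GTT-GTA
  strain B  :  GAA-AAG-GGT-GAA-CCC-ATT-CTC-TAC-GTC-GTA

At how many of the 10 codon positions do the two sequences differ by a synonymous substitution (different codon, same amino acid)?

1

Codon 1: GAA Glu / GAA Glu — identical.
Codon 2: TGC Cys / AAG Lys — nonsynonymous.
Codon 3: CGT Arg / GGT Gly — nonsynonymous.
Codon 4: GAA Glu / GAA Glu — identical.
Codon 5: TCA Ser / CCC Pro — nonsynonymous.
Codon 6: ACG Thr / ATT Ile — nonsynonymous.
Codon 7: CTC Leu / CTC Leu — identical.
Codon 8: TAC Tyr / TAC Tyr — identical.
Codon 9: GTT Val / GTC Val — synonymous.
Codon 10: GTA Val / GTA Val — identical.
Synonymous differences: 1.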